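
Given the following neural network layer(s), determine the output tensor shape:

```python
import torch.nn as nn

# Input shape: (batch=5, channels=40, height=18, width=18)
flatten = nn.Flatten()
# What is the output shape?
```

Input: (5, 40, 18, 18) -> Output: (5, 12960)

Answer: (5, 12960)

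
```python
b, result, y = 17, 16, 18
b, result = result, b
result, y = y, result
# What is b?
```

Trace:
`b, result, y = 17, 16, 18` → b = 17; result = 16; y = 18
`b, result = result, b` → b = 16; result = 17
`result, y = y, result` → result = 18; y = 17
So b = 16

Answer: 16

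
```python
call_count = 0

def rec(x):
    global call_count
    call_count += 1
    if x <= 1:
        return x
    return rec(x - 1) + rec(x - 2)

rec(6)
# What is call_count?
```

Calls(x) = 1 + Calls(x-1) + Calls(x-2); Calls(0)=Calls(1)=1. For x=6 this gives 25.

Answer: 25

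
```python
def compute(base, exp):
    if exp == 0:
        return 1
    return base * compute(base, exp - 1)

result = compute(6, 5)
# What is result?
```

compute(6, 5) = 6 * 6 * 6 * 6 * 6 = 7776

Answer: 7776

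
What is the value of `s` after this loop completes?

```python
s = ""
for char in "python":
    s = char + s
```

Reverse 'python'
`s` takes the values: "" → "p" → "yp" → "typ" → "htyp" → "ohtyp" → "nohtyp"

Answer: "nohtyp"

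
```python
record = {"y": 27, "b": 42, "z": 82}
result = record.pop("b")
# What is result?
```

Trace:
`record = {"y": 27, "b": 42, "z": 82}` → record = {'y': 27, 'b': 42, 'z': 82}
`result = record.pop("b")` → record = {'y': 27, 'z': 82}; result = 42
So result = 42

Answer: 42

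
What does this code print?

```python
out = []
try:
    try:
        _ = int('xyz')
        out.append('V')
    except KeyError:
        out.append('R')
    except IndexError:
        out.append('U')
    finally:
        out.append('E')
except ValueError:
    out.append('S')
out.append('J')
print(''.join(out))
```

Execution trace: 'E' (inner finally) → 'S' (outer except ValueError) → 'J' (after the try/except). Output: ESJ

Answer: ESJ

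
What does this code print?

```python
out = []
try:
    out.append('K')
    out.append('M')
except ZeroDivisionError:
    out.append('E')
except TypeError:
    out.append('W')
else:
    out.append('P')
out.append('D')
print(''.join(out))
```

Execution trace: 'K' (try body) → 'M' (try body, no exception) → 'P' (else) → 'D' (after the try/except). Output: KMPD

Answer: KMPD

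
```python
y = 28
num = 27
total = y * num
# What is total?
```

Trace:
`y = 28` → y = 28
`num = 27` → num = 27
`total = y * num` → total = 756
So total = 756

Answer: 756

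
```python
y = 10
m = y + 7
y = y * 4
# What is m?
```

Trace:
`y = 10` → y = 10
`m = y + 7` → m = 17
`y = y * 4` → y = 40
So m = 17

Answer: 17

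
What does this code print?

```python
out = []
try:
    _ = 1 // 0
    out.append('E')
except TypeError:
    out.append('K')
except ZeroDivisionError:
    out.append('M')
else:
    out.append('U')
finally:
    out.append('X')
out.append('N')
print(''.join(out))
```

Execution trace: 'M' (except ZeroDivisionError) → 'X' (finally) → 'N' (after the try/except). Output: MXN

Answer: MXN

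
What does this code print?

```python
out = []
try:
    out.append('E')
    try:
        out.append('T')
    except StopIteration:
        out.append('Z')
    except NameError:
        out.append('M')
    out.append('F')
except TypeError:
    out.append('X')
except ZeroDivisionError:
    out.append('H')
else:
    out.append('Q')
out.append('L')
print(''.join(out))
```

Execution trace: 'E' (try body) → 'T' (inner try body, no exception) → 'F' (try body, no exception) → 'Q' (else) → 'L' (after the try/except). Output: ETFQL

Answer: ETFQL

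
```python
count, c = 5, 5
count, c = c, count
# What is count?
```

Trace:
`count, c = 5, 5` → count = 5; c = 5
`count, c = c, count` → count = 5; c = 5
So count = 5

Answer: 5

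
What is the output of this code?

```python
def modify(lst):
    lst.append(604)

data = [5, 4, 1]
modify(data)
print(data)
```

Key concept: function modifies passed list.
Step by step:
`data = [5, 4, 1]` → data = [5, 4, 1]
`modify(data)` → data = [5, 4, 1, 604]
`print(data)` → prints [5, 4, 1, 604]

Answer: [5, 4, 1, 604]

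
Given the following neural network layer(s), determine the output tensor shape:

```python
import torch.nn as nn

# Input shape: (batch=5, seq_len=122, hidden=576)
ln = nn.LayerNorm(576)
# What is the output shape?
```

Input: (5, 122, 576) -> Output: (5, 122, 576)

Answer: (5, 122, 576)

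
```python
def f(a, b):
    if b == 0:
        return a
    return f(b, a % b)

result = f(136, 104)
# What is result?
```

f(136, 104) -> f(104, 32) -> f(32, 8) -> f(8, 0) -> 8

Answer: 8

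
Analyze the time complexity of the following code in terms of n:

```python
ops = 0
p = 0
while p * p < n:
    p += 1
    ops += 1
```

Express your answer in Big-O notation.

Each loop level contributes: √n. Multiplying the contributions gives O(√n).

Answer: O(√n)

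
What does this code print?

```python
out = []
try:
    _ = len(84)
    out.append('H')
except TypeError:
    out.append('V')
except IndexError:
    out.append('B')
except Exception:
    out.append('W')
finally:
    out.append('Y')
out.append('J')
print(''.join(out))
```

Execution trace: 'V' (except TypeError) → 'Y' (finally) → 'J' (after the try/except). Output: VYJ

Answer: VYJ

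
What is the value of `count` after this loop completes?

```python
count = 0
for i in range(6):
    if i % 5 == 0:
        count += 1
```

Count numbers divisible by 5 in range(6)
`count` takes the values: 0 → 1 → 2

Answer: 2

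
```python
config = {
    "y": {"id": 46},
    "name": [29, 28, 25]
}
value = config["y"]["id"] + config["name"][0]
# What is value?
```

Trace:
`config = { ...` → config = {'y': {'id': 46}, 'name': [29, 28, 25]}
`value = config["y"]["id"] + config["name"][0]` → value = 75
So value = 75

Answer: 75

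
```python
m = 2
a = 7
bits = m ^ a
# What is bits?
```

Trace:
`m = 2` → m = 2
`a = 7` → a = 7
`bits = m ^ a` → bits = 5
So bits = 5

Answer: 5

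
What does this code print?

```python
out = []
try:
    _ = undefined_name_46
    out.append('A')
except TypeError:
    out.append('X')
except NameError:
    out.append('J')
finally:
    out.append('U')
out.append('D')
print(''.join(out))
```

Execution trace: 'J' (except NameError) → 'U' (finally) → 'D' (after the try/except). Output: JUD

Answer: JUD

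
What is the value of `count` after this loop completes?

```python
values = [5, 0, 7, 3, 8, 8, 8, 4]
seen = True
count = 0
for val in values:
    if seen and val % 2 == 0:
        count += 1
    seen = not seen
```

Count even values at even positions
`count` takes the values: 0 → 1 → 2

Answer: 2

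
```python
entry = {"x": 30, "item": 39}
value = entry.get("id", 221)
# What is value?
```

Trace:
`entry = {"x": 30, "item": 39}` → entry = {'x': 30, 'item': 39}
`value = entry.get("id", 221)` → value = 221
So value = 221

Answer: 221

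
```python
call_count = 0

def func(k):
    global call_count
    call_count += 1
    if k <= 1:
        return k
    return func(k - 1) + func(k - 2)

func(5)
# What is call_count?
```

Calls(k) = 1 + Calls(k-1) + Calls(k-2); Calls(0)=Calls(1)=1. For k=5 this gives 15.

Answer: 15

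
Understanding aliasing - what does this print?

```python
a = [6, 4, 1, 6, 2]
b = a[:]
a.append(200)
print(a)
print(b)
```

Key concept: slice [:] creates copy.
Step by step:
`a = [6, 4, 1, 6, 2]` → a = [6, 4, 1, 6, 2]
`b = a[:]` → b = [6, 4, 1, 6, 2]
`a.append(200)` → a = [6, 4, 1, 6, 2, 200]
`print(a)` → prints [6, 4, 1, 6, 2, 200]
`print(b)` → prints [6, 4, 1, 6, 2]

Answer:
[6, 4, 1, 6, 2, 200]
[6, 4, 1, 6, 2]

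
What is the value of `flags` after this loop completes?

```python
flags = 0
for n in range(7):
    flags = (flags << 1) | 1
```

Build 7 consecutive 1-bits: 0b1111111
`flags` takes the values: 0 → 1 → 3 → 7 → 15 → 31 → 63 → 127

Answer: 127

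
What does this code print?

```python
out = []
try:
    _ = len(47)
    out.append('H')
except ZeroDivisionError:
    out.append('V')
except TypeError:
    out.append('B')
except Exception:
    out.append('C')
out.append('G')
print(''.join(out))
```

Execution trace: 'B' (except TypeError) → 'G' (after the try/except). Output: BG

Answer: BG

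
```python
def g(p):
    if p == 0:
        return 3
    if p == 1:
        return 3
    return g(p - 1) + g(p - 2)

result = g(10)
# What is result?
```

Build up from base cases: g(0)=3, g(1)=3, g(2)=6, g(3)=9, g(4)=15, g(5)=24, g(6)=39, ..., g(10)=267

Answer: 267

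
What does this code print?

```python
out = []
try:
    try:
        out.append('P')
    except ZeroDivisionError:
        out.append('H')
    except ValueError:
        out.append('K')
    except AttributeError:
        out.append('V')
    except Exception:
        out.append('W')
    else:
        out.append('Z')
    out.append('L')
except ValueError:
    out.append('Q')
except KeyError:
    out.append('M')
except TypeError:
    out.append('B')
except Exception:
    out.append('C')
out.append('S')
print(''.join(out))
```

Execution trace: 'P' (inner try body, no exception) → 'Z' (inner else) → 'L' (try body, no exception) → 'S' (after the try/except). Output: PZLS

Answer: PZLS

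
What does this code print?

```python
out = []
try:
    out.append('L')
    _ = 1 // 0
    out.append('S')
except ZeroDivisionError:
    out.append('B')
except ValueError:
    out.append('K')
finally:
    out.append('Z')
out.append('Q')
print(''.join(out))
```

Execution trace: 'L' (try body) → 'B' (except ZeroDivisionError) → 'Z' (finally) → 'Q' (after the try/except). Output: LBZQ

Answer: LBZQ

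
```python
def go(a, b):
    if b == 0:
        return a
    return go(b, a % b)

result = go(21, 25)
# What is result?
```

go(21, 25) -> go(25, 21) -> go(21, 4) -> go(4, 1) -> go(1, 0) -> 1

Answer: 1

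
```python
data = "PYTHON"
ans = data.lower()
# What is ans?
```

Trace:
`data = "PYTHON"` → data = 'PYTHON'
`ans = data.lower()` → ans = 'python'
So ans = 'python'

Answer: 'python'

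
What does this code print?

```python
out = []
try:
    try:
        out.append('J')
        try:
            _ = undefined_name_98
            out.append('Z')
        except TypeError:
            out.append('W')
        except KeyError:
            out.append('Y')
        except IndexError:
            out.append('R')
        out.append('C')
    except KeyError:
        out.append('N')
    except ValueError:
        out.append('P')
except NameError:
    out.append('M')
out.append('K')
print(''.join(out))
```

Execution trace: 'J' (try body) → 'M' (outer except NameError) → 'K' (after the try/except). Output: JMK

Answer: JMK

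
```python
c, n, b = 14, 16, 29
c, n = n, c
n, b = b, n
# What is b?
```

Trace:
`c, n, b = 14, 16, 29` → c = 14; n = 16; b = 29
`c, n = n, c` → c = 16; n = 14
`n, b = b, n` → n = 29; b = 14
So b = 14

Answer: 14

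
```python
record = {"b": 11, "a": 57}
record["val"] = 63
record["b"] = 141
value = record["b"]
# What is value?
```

Trace:
`record = {"b": 11, "a": 57}` → record = {'b': 11, 'a': 57}
`record["val"] = 63` → record = {'b': 11, 'a': 57, 'val': 63}
`record["b"] = 141` → record = {'b': 141, 'a': 57, 'val': 63}
`value = record["b"]` → value = 141
So value = 141

Answer: 141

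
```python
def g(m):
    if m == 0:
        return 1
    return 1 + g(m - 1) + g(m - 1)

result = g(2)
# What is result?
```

g(m) = 1 + 2·g(m-1), g(0)=1. Closed form: (1+1)·2^2 - 1 = 7.

Answer: 7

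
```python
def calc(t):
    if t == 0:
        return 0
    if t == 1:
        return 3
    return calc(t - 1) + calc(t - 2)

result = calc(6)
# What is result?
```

Build up from base cases: calc(0)=0, calc(1)=3, calc(2)=3, calc(3)=6, calc(4)=9, calc(5)=15, calc(6)=24

Answer: 24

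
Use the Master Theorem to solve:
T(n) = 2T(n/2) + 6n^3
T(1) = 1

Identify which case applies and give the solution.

a=2, b=2, f(n)=6n^3. log_2(2) = 1. Since c=3 > 1 and the regularity condition holds (2(n/2)^3 = (2/2^3)n^3 with 2/2^3 < 1), Case 3 applies: T(n) = Θ(f(n)) = O(n^3).

Answer: O(n^3) - Case 3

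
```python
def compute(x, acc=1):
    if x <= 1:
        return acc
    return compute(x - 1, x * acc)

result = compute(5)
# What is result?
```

Accumulator trace (n, acc): (5, 1) -> (4, 5) -> (3, 20) -> (2, 60) -> (1, 120) -> return 120

Answer: 120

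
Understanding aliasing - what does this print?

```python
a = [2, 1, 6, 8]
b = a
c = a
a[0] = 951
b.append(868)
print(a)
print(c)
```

Key concept: multiple aliases.
Step by step:
`a = [2, 1, 6, 8]` → a = [2, 1, 6, 8]
`b = a` → b = [2, 1, 6, 8] (same object as a)
`c = a` → c = [2, 1, 6, 8] (same object as a, b)
`a[0] = 951` → a = [951, 1, 6, 8] (same object as b, c); b = [951, 1, 6, 8] (same object as a, c); c = [951, 1, 6, 8] (same object as a, b)
`b.append(868)` → a = [951, 1, 6, 8, 868] (same object as b, c); b = [951, 1, 6, 8, 868] (same object as a, c); c = [951, 1, 6, 8, 868] (same object as a, b)
`print(a)` → prints [951, 1, 6, 8, 868]
`print(c)` → prints [951, 1, 6, 8, 868]

Answer:
[951, 1, 6, 8, 868]
[951, 1, 6, 8, 868]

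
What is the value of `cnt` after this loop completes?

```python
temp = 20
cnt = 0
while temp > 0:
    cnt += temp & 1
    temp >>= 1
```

Count set bits in 20 (binary: 0b10100)
`cnt` takes the values: 0 → 1 → 2

Answer: 2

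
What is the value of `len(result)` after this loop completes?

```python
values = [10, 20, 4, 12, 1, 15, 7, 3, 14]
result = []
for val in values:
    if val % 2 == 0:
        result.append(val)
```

Count even numbers in [10, 20, 4, 12, 1, 15, 7, 3, 14]
`result` takes the values: [] → [10] → [10, 20] → [10, 20, 4] → [10, 20, 4, 12] → [10, 20, 4, 12, 14]
So `len(result)` = 5

Answer: 5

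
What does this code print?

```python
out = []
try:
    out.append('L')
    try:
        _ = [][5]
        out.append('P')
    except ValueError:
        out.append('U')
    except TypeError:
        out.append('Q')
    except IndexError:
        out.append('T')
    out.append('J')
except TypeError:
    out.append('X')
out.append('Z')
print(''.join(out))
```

Execution trace: 'L' (try body) → 'T' (inner except IndexError) → 'J' (try body, no exception) → 'Z' (after the try/except). Output: LTJZ

Answer: LTJZ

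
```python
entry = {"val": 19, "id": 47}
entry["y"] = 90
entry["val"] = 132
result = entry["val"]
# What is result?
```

Trace:
`entry = {"val": 19, "id": 47}` → entry = {'val': 19, 'id': 47}
`entry["y"] = 90` → entry = {'val': 19, 'id': 47, 'y': 90}
`entry["val"] = 132` → entry = {'val': 132, 'id': 47, 'y': 90}
`result = entry["val"]` → result = 132
So result = 132

Answer: 132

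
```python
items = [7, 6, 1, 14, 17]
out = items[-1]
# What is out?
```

Trace:
`items = [7, 6, 1, 14, 17]` → items = [7, 6, 1, 14, 17]
`out = items[-1]` → out = 17
So out = 17

Answer: 17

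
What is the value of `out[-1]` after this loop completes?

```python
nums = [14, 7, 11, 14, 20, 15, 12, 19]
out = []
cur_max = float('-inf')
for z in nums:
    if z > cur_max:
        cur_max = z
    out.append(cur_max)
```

Running max ends at 20
`out` takes the values: [] → [14] → [14, 14] → [14, 14, 14] → [14, 14, 14, 14] → [14, 14, 14, 14, 20] → [14, 14, 14, 14, 20, 20] → [14, 14, 14, 14, 20, 20, 20] → [14, 14, 14, 14, 20, 20, 20, 20]
So `out[-1]` = 20

Answer: 20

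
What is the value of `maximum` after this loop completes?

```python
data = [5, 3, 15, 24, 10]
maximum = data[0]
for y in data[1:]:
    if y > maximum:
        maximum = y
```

Maximum of [5, 3, 15, 24, 10]
`maximum` takes the values: 5 → 15 → 24

Answer: 24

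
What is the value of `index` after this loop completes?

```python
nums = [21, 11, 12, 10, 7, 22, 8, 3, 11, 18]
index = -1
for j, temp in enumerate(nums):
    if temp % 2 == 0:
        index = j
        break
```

First even number index in [21, 11, 12, 10, 7, 22, 8, 3, 11, 18]
`index` takes the values: -1 → 2

Answer: 2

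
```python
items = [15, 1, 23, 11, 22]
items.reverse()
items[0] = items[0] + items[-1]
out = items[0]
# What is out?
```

Trace:
`items = [15, 1, 23, 11, 22]` → items = [15, 1, 23, 11, 22]
`items.reverse()` → items = [22, 11, 23, 1, 15]
`items[0] = items[0] + items[-1]` → items = [37, 11, 23, 1, 15]
`out = items[0]` → out = 37
So out = 37

Answer: 37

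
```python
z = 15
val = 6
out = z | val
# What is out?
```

Trace:
`z = 15` → z = 15
`val = 6` → val = 6
`out = z | val` → out = 15
So out = 15

Answer: 15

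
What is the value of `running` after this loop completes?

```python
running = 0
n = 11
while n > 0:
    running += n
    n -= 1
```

Sum 11 down to 1
`running` takes the values: 0 → 11 → 21 → 30 → 38 → 45 → 51 → 56 → 60 → 63 → 65 → 66

Answer: 66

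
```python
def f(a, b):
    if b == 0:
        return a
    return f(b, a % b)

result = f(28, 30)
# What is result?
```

f(28, 30) -> f(30, 28) -> f(28, 2) -> f(2, 0) -> 2

Answer: 2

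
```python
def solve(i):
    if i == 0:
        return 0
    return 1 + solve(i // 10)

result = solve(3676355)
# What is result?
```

Count of digits of 3676355: 7

Answer: 7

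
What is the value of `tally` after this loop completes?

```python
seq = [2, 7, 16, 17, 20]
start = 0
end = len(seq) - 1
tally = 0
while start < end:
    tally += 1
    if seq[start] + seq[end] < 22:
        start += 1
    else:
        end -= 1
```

Steps to find pair summing to 22
`tally` takes the values: 0 → 1 → 2 → 3 → 4

Answer: 4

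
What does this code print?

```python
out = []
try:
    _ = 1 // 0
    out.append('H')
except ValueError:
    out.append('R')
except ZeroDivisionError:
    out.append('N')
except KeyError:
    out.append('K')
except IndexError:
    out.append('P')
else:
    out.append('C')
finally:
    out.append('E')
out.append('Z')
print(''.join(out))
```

Execution trace: 'N' (except ZeroDivisionError) → 'E' (finally) → 'Z' (after the try/except). Output: NEZ

Answer: NEZ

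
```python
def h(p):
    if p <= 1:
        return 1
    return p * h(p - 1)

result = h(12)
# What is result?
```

h(12) = 12 * 11 * 10 * 9 * 8 * 7 * 6 * 5 * 4 * 3 * 2 * 1 = 479001600

Answer: 479001600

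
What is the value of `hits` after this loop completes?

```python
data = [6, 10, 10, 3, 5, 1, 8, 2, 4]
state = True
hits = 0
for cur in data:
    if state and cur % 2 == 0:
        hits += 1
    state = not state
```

Count even values at even positions
`hits` takes the values: 0 → 1 → 2 → 3 → 4

Answer: 4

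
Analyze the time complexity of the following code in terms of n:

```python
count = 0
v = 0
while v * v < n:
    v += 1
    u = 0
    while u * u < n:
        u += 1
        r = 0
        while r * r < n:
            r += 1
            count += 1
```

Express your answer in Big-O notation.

Each loop level contributes: √n × √n × √n. Multiplying the contributions gives O(n√n).

Answer: O(n√n)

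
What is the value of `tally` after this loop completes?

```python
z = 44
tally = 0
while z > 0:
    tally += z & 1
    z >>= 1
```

Count set bits in 44 (binary: 0b101100)
`tally` takes the values: 0 → 1 → 2 → 3

Answer: 3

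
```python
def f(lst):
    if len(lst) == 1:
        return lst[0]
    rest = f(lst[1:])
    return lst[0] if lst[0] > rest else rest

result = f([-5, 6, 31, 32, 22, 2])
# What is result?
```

Recursive max over [-5, 6, 31, 32, 22, 2] = 32

Answer: 32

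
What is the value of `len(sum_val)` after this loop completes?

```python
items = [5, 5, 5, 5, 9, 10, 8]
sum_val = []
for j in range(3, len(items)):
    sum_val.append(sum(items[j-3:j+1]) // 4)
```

Number of 4-element averages
`sum_val` takes the values: [] → [5] → [5, 6] → [5, 6, 7] → [5, 6, 7, 8]
So `len(sum_val)` = 4

Answer: 4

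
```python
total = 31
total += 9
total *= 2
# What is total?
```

Trace:
`total = 31` → total = 31
`total += 9` → total = 40
`total *= 2` → total = 80
So total = 80

Answer: 80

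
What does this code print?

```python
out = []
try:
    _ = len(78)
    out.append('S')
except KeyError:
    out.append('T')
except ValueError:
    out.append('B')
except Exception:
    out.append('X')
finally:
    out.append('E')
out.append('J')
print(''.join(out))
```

Execution trace: 'X' (except Exception) → 'E' (finally) → 'J' (after the try/except). Output: XEJ

Answer: XEJ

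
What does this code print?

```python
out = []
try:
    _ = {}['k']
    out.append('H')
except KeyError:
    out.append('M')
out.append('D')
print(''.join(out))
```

Execution trace: 'M' (except KeyError) → 'D' (after the try/except). Output: MD

Answer: MD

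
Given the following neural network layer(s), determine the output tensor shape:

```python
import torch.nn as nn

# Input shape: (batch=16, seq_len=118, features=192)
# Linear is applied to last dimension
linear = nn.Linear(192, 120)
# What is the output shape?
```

Input: (16, 118, 192) -> Output: (16, 118, 120)

Answer: (16, 118, 120)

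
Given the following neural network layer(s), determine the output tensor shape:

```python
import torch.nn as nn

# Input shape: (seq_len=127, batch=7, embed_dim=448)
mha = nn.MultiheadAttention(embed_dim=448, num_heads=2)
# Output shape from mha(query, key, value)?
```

Input: (127, 7, 448) -> Output: (127, 7, 448)

Answer: (127, 7, 448)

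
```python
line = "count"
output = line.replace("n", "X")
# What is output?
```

Trace:
`line = "count"` → line = 'count'
`output = line.replace("n", "X")` → output = 'couXt'
So output = 'couXt'

Answer: 'couXt'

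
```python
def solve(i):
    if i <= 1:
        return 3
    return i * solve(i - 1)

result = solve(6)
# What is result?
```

solve(6) = 6 * 5 * 4 * 3 * 2 * 3 = 2160

Answer: 2160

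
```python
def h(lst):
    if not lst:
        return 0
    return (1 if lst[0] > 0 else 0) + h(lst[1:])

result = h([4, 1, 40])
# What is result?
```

Count of positive elements in [4, 1, 40] = 3

Answer: 3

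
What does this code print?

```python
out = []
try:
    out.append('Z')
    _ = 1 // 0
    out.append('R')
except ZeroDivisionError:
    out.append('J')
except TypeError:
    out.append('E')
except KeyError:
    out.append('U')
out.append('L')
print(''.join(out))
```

Execution trace: 'Z' (try body) → 'J' (except ZeroDivisionError) → 'L' (after the try/except). Output: ZJL

Answer: ZJL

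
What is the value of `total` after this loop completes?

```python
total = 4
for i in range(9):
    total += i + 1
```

Start at 4, add 1 to 9 = 49
`total` takes the values: 4 → 5 → 7 → 10 → 14 → 19 → 25 → 32 → 40 → 49

Answer: 49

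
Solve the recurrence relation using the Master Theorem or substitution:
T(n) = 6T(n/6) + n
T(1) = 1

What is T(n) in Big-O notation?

By Master Theorem: a=6, b=6, f(n)=n. Since log_6(6) = 1 and f(n) = Θ(n^1), Case 2 applies. T(n) = O(n log n).

Answer: O(n log n)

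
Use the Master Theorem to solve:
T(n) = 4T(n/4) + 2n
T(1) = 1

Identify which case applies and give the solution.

a=4, b=4, f(n)=2n. log_4(4) = 1. Since c=1 = 1, Case 2 applies: T(n) = Θ(n^log_b(a) · log n) = O(n log n).

Answer: O(n log n) - Case 2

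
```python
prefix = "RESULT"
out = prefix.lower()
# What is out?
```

Trace:
`prefix = "RESULT"` → prefix = 'RESULT'
`out = prefix.lower()` → out = 'result'
So out = 'result'

Answer: 'result'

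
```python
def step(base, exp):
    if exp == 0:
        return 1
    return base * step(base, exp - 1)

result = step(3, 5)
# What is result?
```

step(3, 5) = 3 * 3 * 3 * 3 * 3 = 243

Answer: 243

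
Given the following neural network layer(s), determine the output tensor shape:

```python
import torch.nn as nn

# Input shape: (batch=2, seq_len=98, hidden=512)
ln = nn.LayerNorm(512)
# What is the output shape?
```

Input: (2, 98, 512) -> Output: (2, 98, 512)

Answer: (2, 98, 512)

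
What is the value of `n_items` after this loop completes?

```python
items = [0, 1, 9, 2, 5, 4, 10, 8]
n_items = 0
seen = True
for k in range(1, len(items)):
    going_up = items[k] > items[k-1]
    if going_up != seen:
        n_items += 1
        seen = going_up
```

Count direction changes in [0, 1, 9, 2, 5, 4, 10, 8]
`n_items` takes the values: 0 → 1 → 2 → 3 → 4 → 5

Answer: 5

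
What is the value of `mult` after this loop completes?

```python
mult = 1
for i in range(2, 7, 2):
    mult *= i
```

Product of even numbers 2 to 6
`mult` takes the values: 1 → 2 → 8 → 48

Answer: 48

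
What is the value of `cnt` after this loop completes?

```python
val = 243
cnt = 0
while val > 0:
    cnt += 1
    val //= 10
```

Count digits by repeated division by 10
`cnt` takes the values: 0 → 1 → 2 → 3

Answer: 3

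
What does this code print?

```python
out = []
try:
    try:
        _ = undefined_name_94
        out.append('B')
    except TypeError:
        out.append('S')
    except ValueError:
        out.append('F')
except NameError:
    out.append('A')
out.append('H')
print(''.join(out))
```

Execution trace: 'A' (outer except NameError) → 'H' (after the try/except). Output: AH

Answer: AH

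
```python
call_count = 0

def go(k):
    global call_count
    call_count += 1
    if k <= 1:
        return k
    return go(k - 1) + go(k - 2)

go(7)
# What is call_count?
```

Calls(k) = 1 + Calls(k-1) + Calls(k-2); Calls(0)=Calls(1)=1. For k=7 this gives 41.

Answer: 41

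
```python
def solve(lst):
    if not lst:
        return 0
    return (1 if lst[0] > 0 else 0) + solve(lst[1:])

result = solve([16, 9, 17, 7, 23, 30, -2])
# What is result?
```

Count of positive elements in [16, 9, 17, 7, 23, 30, -2] = 6

Answer: 6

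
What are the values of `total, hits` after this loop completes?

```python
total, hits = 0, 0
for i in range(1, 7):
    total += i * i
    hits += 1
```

Sum of squares and count
`total, hits` takes the values: (0, 0) → (1, 0) → (1, 1) → (5, 1) → (5, 2) → (14, 2) → (14, 3) → (30, 3) → (30, 4) → (55, 4) → (55, 5) → (91, 5) → (91, 6)

Answer: 91, 6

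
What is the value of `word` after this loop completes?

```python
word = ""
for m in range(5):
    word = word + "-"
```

Repeat '-' 5 times
`word` takes the values: "" → "-" → "--" → "---" → "----" → "-----"

Answer: "-----"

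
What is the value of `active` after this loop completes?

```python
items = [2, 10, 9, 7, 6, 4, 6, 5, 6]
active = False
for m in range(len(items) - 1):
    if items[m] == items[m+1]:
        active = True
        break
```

Check consecutive duplicates in [2, 10, 9, 7, 6, 4, 6, 5, 6]
`active` takes the values: False

Answer: False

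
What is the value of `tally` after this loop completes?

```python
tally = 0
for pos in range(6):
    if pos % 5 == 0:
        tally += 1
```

Count numbers divisible by 5 in range(6)
`tally` takes the values: 0 → 1 → 2

Answer: 2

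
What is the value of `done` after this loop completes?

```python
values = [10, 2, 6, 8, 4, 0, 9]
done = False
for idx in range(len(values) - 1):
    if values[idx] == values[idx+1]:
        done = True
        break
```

Check consecutive duplicates in [10, 2, 6, 8, 4, 0, 9]
`done` takes the values: False

Answer: False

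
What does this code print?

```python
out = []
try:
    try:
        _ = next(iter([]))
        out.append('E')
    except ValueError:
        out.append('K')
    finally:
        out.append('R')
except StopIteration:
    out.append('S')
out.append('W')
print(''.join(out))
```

Execution trace: 'R' (finally) → 'S' (outer except StopIteration) → 'W' (after the try/except). Output: RSW

Answer: RSW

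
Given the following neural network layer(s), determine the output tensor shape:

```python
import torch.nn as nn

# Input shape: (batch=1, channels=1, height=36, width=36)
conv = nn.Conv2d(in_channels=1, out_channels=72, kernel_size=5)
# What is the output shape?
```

Input: (1, 1, 36, 36) -> Output: (1, 72, 32, 32)

Answer: (1, 72, 32, 32)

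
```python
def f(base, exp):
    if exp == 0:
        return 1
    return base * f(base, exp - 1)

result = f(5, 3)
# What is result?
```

f(5, 3) = 5 * 5 * 5 = 125

Answer: 125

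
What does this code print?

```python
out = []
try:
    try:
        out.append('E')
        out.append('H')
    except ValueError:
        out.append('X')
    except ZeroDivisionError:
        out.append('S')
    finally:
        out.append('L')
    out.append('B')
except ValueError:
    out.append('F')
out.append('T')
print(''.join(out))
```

Execution trace: 'E' (inner try body) → 'H' (inner try body, no exception) → 'L' (inner finally) → 'B' (try body, no exception) → 'T' (after the try/except). Output: EHLBT

Answer: EHLBT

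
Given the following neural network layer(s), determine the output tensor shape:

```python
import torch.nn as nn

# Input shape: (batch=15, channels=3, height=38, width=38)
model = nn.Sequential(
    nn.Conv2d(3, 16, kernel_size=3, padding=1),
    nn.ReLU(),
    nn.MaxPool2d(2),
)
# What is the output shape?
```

Input: (15, 3, 38, 38) -> after Conv2d: (15, 16, 38, 38) -> after ReLU: (15, 16, 38, 38) -> Output: (15, 16, 19, 19)

Answer: (15, 16, 19, 19)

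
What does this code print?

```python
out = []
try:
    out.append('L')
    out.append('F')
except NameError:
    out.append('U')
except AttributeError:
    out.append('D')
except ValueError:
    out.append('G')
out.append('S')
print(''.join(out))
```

Execution trace: 'L' (try body) → 'F' (try body, no exception) → 'S' (after the try/except). Output: LFS

Answer: LFS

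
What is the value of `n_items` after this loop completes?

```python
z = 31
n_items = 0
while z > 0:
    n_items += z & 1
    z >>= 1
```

Count set bits in 31 (binary: 0b11111)
`n_items` takes the values: 0 → 1 → 2 → 3 → 4 → 5

Answer: 5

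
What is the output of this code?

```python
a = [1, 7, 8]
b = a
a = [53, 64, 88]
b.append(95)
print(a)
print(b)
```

Key concept: rebinding vs mutation: a is rebound to a new list, b still points at the original.
Step by step:
`a = [1, 7, 8]` → a = [1, 7, 8]
`b = a` → b = [1, 7, 8] (same object as a)
`a = [53, 64, 88]` → a = [53, 64, 88]
`b.append(95)` → b = [1, 7, 8, 95]
`print(a)` → prints [53, 64, 88]
`print(b)` → prints [1, 7, 8, 95]

Answer:
[53, 64, 88]
[1, 7, 8, 95]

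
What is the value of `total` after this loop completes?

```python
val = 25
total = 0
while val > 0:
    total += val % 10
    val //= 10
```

Sum digits of 25
`total` takes the values: 0 → 5 → 7

Answer: 7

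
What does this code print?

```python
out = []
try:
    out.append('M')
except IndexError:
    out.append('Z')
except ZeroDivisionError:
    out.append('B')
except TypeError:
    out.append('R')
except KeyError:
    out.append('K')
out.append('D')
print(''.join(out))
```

Execution trace: 'M' (try body, no exception) → 'D' (after the try/except). Output: MD

Answer: MD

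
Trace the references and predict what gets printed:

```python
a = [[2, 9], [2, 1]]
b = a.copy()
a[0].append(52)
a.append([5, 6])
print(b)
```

Key concept: shallow copy with nested lists.
Step by step:
`a = [[2, 9], [2, 1]]` → a = [[2, 9], [2, 1]]
`b = a.copy()` → b = [[2, 9], [2, 1]]
`a[0].append(52)` → a = [[2, 9, 52], [2, 1]]; b = [[2, 9, 52], [2, 1]]
`a.append([5, 6])` → a = [[2, 9, 52], [2, 1], [5, 6]]
`print(b)` → prints [[2, 9, 52], [2, 1]]

Answer: [[2, 9, 52], [2, 1]]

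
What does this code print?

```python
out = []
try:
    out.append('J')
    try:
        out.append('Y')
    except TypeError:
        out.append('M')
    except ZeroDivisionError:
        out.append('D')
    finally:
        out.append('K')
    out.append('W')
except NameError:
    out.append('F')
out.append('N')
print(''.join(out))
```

Execution trace: 'J' (try body) → 'Y' (inner try body, no exception) → 'K' (inner finally) → 'W' (try body, no exception) → 'N' (after the try/except). Output: JYKWN

Answer: JYKWN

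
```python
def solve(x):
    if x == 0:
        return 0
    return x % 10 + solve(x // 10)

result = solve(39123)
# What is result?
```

Sum of digits of 39123: 3 + 2 + 1 + 9 + 3 = 18

Answer: 18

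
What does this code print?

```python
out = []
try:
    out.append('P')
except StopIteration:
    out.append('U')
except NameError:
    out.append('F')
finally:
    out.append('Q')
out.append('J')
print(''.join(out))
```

Execution trace: 'P' (try body, no exception) → 'Q' (finally) → 'J' (after the try/except). Output: PQJ

Answer: PQJ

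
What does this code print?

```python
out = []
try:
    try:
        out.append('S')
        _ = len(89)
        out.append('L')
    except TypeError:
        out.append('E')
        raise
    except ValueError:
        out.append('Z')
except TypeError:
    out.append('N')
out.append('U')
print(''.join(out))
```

Execution trace: 'S' (inner try body) → 'E' (inner except TypeError) → 'N' (outer except TypeError) → 'U' (after the try/except). Output: SENU

Answer: SENU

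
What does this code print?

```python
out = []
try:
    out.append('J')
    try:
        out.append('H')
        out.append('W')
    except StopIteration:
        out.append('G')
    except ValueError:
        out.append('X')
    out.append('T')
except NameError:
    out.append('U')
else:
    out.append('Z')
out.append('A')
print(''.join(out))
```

Execution trace: 'J' (try body) → 'H' (inner try body) → 'W' (inner try body, no exception) → 'T' (try body, no exception) → 'Z' (else) → 'A' (after the try/except). Output: JHWTZA

Answer: JHWTZA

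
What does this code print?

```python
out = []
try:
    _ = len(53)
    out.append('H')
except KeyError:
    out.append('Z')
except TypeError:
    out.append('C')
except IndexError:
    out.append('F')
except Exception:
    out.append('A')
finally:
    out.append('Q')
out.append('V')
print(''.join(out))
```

Execution trace: 'C' (except TypeError) → 'Q' (finally) → 'V' (after the try/except). Output: CQV

Answer: CQV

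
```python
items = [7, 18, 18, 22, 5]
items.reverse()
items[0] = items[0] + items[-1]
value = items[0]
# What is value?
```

Trace:
`items = [7, 18, 18, 22, 5]` → items = [7, 18, 18, 22, 5]
`items.reverse()` → items = [5, 22, 18, 18, 7]
`items[0] = items[0] + items[-1]` → items = [12, 22, 18, 18, 7]
`value = items[0]` → value = 12
So value = 12

Answer: 12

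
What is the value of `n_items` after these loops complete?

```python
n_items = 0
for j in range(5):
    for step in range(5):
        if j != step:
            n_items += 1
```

5² - 5 (exclude diagonal)
`n_items` takes the values: 0 → 1 → 2 → 3 → 4 → 5 → 6 → 7 → 8 → 9 → 10 → 11 → 12 → 13 → 14 → 15 → 16 → 17 → 18 → 19 → 20

Answer: 20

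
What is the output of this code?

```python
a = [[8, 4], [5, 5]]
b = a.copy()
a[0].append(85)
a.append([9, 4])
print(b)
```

Key concept: shallow copy with nested lists.
Step by step:
`a = [[8, 4], [5, 5]]` → a = [[8, 4], [5, 5]]
`b = a.copy()` → b = [[8, 4], [5, 5]]
`a[0].append(85)` → a = [[8, 4, 85], [5, 5]]; b = [[8, 4, 85], [5, 5]]
`a.append([9, 4])` → a = [[8, 4, 85], [5, 5], [9, 4]]
`print(b)` → prints [[8, 4, 85], [5, 5]]

Answer: [[8, 4, 85], [5, 5]]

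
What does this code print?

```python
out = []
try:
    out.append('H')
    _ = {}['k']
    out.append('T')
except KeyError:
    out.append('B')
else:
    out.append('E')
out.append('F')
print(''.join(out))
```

Execution trace: 'H' (try body) → 'B' (except KeyError) → 'F' (after the try/except). Output: HBF

Answer: HBF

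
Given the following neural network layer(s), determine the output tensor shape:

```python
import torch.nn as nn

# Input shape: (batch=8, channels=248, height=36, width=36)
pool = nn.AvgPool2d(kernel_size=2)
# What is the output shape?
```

Input: (8, 248, 36, 36) -> Output: (8, 248, 18, 18)

Answer: (8, 248, 18, 18)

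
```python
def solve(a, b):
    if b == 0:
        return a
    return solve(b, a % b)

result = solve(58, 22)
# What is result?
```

solve(58, 22) -> solve(22, 14) -> solve(14, 8) -> solve(8, 6) -> solve(6, 2) -> solve(2, 0) -> 2

Answer: 2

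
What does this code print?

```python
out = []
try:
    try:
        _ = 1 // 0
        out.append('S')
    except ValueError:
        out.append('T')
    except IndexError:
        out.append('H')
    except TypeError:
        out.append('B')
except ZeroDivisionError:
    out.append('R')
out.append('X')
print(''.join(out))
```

Execution trace: 'R' (outer except ZeroDivisionError) → 'X' (after the try/except). Output: RX

Answer: RX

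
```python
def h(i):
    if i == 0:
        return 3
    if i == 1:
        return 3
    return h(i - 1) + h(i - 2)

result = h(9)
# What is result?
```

Build up from base cases: h(0)=3, h(1)=3, h(2)=6, h(3)=9, h(4)=15, h(5)=24, h(6)=39, ..., h(9)=165

Answer: 165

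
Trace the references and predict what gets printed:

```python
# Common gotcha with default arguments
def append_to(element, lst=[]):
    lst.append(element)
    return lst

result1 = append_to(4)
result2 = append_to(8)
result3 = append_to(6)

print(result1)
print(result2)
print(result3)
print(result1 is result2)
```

Key concept: mutable default argument gotcha.
Step by step:
`result1 = append_to(4)` → result1 = [4]
`result2 = append_to(8)` → result1 = [4, 8] (same object as result2); result2 = [4, 8] (same object as result1)
`result3 = append_to(6)` → result1 = [4, 8, 6] (same object as result2, result3); result2 = [4, 8, 6] (same object as result1, result3); result3 = [4, 8, 6] (same object as result1, result2)
`print(result1)` → prints [4, 8, 6]
`print(result2)` → prints [4, 8, 6]
`print(result3)` → prints [4, 8, 6]
`print(result1 is result2)` → prints True

Answer:
[4, 8, 6]
[4, 8, 6]
[4, 8, 6]
True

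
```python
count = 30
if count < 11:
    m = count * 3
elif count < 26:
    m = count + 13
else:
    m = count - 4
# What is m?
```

Trace:
`count = 30` → count = 30
`if count < 11: ...` → count < 11 is False, count < 26 is False, take else branch → m = 26
So m = 26

Answer: 26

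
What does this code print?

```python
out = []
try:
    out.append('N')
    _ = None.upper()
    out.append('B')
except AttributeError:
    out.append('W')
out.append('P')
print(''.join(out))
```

Execution trace: 'N' (try body) → 'W' (except AttributeError) → 'P' (after the try/except). Output: NWP

Answer: NWP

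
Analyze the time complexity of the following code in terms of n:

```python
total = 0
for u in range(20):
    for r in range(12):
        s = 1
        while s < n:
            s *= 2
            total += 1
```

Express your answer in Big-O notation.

Each loop level contributes: 1 × 1 × log n. Multiplying the contributions gives O(log n).

Answer: O(log n)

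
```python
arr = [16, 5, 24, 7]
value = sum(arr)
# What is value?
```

Trace:
`arr = [16, 5, 24, 7]` → arr = [16, 5, 24, 7]
`value = sum(arr)` → value = 52
So value = 52

Answer: 52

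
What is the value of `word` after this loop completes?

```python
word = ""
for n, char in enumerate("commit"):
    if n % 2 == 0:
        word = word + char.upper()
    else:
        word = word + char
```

Uppercase even positions in 'commit'
`word` takes the values: "" → "C" → "Co" → "CoM" → "CoMm" → "CoMmI" → "CoMmIt"

Answer: "CoMmIt"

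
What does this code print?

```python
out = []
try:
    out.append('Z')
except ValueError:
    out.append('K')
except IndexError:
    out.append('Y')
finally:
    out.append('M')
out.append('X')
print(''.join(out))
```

Execution trace: 'Z' (try body, no exception) → 'M' (finally) → 'X' (after the try/except). Output: ZMX

Answer: ZMX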